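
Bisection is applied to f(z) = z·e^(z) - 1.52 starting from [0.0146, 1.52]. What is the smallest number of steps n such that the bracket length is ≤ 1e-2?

Initial width b − a = 1.52 − 0.0146 = 1.505400.
After n steps the width is (b−a)/2^n; need (b−a)/2^n ≤ 1e-2.
So n ≥ log₂(1.505400/1e-2) = log₂(150.5400) ≈ 7.2340.
Hence n = 8.

8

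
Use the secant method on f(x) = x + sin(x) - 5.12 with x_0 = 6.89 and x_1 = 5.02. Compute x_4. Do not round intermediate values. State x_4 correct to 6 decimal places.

Secant update: x_(k+1) = x_k − f(x_k)·(x_k − x_(k-1))/(f(x_k) − f(x_(k-1))).
f(x_0) = 2.340254, f(x_1) = -1.053060
x_2 = 5.020000 - (-1.053060)·(5.020000 - 6.890000)/(-1.053060 - (2.340254)) = 5.600324; f(x_2) = -0.150691
x_3 = 5.600324 - (-0.150691)·(5.600324 - 5.020000)/(-0.150691 - (-1.053060)) = 5.697235; f(x_3) = 0.024244
x_4 = 5.697235 - (0.024244)·(5.697235 - 5.600324)/(0.024244 - (-0.150691)) = 5.683804; f(x_4) = -0.000327

5.683804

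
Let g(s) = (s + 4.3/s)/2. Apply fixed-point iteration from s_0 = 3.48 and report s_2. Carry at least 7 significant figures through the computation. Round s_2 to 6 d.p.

s_1 = g(3.480000) = 2.357816
s_2 = g(2.357816) = 2.090769

2.090769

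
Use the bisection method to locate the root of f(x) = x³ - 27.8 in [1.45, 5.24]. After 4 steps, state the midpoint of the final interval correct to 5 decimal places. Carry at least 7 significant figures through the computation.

2.98969

f(1.450000) = -24.751375, f(5.240000) = 116.077824 (opposite signs)
step 1: m = 3.345000, f(m) = 9.627289 > 0 → root in [1.450000, 3.345000]
step 2: m = 2.397500, f(m) = -14.019155 < 0 → root in [2.397500, 3.345000]
step 3: m = 2.871250, f(m) = -4.129195 < 0 → root in [2.871250, 3.345000]
step 4: m = 3.108125, f(m) = 2.225858 > 0 → root in [2.871250, 3.108125]
Midpoint of [2.871250, 3.108125] = 2.989688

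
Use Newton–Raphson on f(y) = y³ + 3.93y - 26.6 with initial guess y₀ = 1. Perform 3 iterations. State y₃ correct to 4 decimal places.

2.6149

Newton update: y ← y − f(y)/f'(y).
f'(y) = 3y² + 3.93
y_0 = 1.000000: f = -21.670000, f' = 6.930000 → y_1 = 1.000000 - (-21.670000)/(6.930000) = 4.126984
y_1 = 4.126984: f = 59.909833, f' = 55.025994 → y_2 = 4.126984 - (59.909833)/(55.025994) = 3.038229
y_2 = 3.038229: f = 13.385632, f' = 31.622506 → y_3 = 3.038229 - (13.385632)/(31.622506) = 2.614935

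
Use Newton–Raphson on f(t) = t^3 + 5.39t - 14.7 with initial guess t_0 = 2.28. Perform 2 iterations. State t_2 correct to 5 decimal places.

f'(t) = 3t^2 + 5.39
t_0 = 2.280000: f = 9.441552, f' = 20.985200 → t_1 = 2.280000 - (9.441552)/(20.985200) = 1.830085
t_1 = 1.830085: f = 1.293502, f' = 15.437636 → t_2 = 1.830085 - (1.293502)/(15.437636) = 1.746296

1.74630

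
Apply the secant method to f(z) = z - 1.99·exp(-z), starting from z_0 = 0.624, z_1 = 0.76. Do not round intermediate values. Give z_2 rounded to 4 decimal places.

f(z_0) = -0.442236, f(z_1) = -0.170656
z_2 = 0.760000 - (-0.170656)·(0.760000 - 0.624000)/(-0.170656 - (-0.442236)) = 0.845460; f(z_2) = -0.008966

0.8455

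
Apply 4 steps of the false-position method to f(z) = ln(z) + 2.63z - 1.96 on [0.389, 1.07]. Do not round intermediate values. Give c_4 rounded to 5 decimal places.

0.82052

f(0.389000) = -1.881106, f(1.070000) = 0.921759
step 1: c = 0.846044, f(c) = 0.097913 > 0 → new bracket [0.389000, 0.846044]
step 2: c = 0.823432, f(c) = 0.011351 > 0 → new bracket [0.389000, 0.823432]
step 3: c = 0.820826, f(c) = 0.001328 > 0 → new bracket [0.389000, 0.820826]
step 4: c = 0.820521, f(c) = 0.000156 > 0 → new bracket [0.389000, 0.820521]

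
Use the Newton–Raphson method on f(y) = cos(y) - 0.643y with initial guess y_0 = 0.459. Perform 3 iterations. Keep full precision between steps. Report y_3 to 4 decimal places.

0.9299

f'(y) = -sin(y) - 0.643
y_0 = 0.459000: f = 0.601359, f' = -1.086052 → y_1 = 0.459000 - (0.601359)/(-1.086052) = 1.012711
y_1 = 1.012711: f = -0.121610, f' = -1.491271 → y_2 = 1.012711 - (-0.121610)/(-1.491271) = 0.931163
y_2 = 0.931163: f = -0.001836, f' = -1.445315 → y_3 = 0.931163 - (-0.001836)/(-1.445315) = 0.929892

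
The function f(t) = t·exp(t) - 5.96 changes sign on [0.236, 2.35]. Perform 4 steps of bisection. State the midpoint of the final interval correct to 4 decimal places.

1.4912

f(0.236000) = -5.661183, f(2.350000) = 18.681089 (opposite signs)
step 1: m = 1.293000, f(m) = -1.248694 < 0 → root in [1.293000, 2.350000]
step 2: m = 1.821500, f(m) = 5.298916 > 0 → root in [1.293000, 1.821500]
step 3: m = 1.557250, f(m) = 1.430323 > 0 → root in [1.293000, 1.557250]
step 4: m = 1.425125, f(m) = -0.033792 < 0 → root in [1.425125, 1.557250]
Midpoint of [1.425125, 1.557250] = 1.491188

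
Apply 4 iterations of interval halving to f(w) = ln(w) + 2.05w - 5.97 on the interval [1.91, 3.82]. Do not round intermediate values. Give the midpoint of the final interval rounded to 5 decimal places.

2.44719

f(1.910000) = -1.407397, f(3.820000) = 3.201250 (opposite signs)
step 1: m = 2.865000, f(m) = 0.955818 > 0 → root in [1.910000, 2.865000]
step 2: m = 2.387500, f(m) = -0.205378 < 0 → root in [2.387500, 2.865000]
step 3: m = 2.626250, f(m) = 0.379369 > 0 → root in [2.387500, 2.626250]
step 4: m = 2.506875, f(m) = 0.088131 > 0 → root in [2.387500, 2.506875]
Midpoint of [2.387500, 2.506875] = 2.447188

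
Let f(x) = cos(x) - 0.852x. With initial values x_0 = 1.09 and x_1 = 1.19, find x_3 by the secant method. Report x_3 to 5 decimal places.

0.81063

f(x_0) = -0.466195, f(x_1) = -0.642220
x_2 = 1.190000 - (-0.642220)·(1.190000 - 1.090000)/(-0.642220 - (-0.466195)) = 0.825155; f(x_2) = -0.024589
x_3 = 0.825155 - (-0.024589)·(0.825155 - 1.190000)/(-0.024589 - (-0.642220)) = 0.810630; f(x_3) = -0.001615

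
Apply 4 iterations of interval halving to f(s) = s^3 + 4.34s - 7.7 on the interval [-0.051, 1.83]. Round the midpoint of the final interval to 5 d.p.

1.30097

f(-0.051000) = -7.921473, f(1.830000) = 6.370687 (opposite signs)
step 1: m = 0.889500, f(m) = -3.135788 < 0 → root in [0.889500, 1.830000]
step 2: m = 1.359750, f(m) = 0.715384 > 0 → root in [0.889500, 1.359750]
step 3: m = 1.124625, f(m) = -1.396723 < 0 → root in [1.124625, 1.359750]
step 4: m = 1.242188, f(m) = -0.392174 < 0 → root in [1.242188, 1.359750]
Midpoint of [1.242188, 1.359750] = 1.300969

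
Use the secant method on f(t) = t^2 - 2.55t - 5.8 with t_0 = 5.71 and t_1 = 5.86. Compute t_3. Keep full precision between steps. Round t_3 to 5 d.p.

f(t_0) = 12.243600, f(t_1) = 13.596600
t_2 = 5.860000 - (13.596600)·(5.860000 - 5.710000)/(13.596600 - (12.243600)) = 4.352616; f(t_2) = 2.046098
t_3 = 4.352616 - (2.046098)·(4.352616 - 5.860000)/(2.046098 - (13.596600)) = 4.085593; f(t_3) = 0.473808

4.08559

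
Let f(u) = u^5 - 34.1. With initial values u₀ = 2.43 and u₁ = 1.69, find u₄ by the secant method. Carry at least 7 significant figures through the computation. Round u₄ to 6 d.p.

Secant update: u_(k+1) = u_k − f(u_k)·(u_k − u_(k-1))/(f(u_k) − f(u_(k-1))).
f(u_0) = 50.628861, f(u_1) = -20.314151
u_2 = 1.690000 - (-20.314151)·(1.690000 - 2.430000)/(-20.314151 - (50.628861)) = 1.901895; f(u_2) = -9.215282
u_3 = 1.901895 - (-9.215282)·(1.901895 - 1.690000)/(-9.215282 - (-20.314151)) = 2.077829; f(u_3) = 4.630174
u_4 = 2.077829 - (4.630174)·(2.077829 - 1.901895)/(4.630174 - (-9.215282)) = 2.018994; f(u_4) = -0.551365

2.018994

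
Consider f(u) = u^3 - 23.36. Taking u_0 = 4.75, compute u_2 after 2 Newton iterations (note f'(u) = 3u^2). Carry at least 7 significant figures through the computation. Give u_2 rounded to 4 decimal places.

Newton update: u ← u − f(u)/f'(u).
u_0 = 4.750000: f = 83.811875, f' = 67.687500 → u_1 = 4.750000 - (83.811875)/(67.687500) = 3.511782
u_1 = 3.511782: f = 19.949451, f' = 36.997840 → u_2 = 3.511782 - (19.949451)/(36.997840) = 2.972576

2.9726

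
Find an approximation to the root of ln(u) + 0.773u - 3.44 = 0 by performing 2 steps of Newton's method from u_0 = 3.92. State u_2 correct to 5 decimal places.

f'(u) = 1/u + 0.773
u_0 = 3.920000: f = 0.956252, f' = 1.028102 → u_1 = 3.920000 - (0.956252)/(1.028102) = 2.989886
u_1 = 2.989886: f = -0.033582, f' = 1.107461 → u_2 = 2.989886 - (-0.033582)/(1.107461) = 3.020210

3.02021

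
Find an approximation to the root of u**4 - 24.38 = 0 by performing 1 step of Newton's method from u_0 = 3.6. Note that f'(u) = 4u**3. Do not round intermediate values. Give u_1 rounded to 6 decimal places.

u_0 = 3.600000: f = 143.581600, f' = 186.624000 → u_1 = 3.600000 - (143.581600)/(186.624000) = 2.830637

2.830637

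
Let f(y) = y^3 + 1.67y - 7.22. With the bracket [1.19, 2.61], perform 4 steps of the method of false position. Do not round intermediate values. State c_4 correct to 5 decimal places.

1.63753

f(1.190000) = -3.547541, f(2.610000) = 14.918281
step 1: c = 1.462802, f(c) = -1.647034 < 0 → new bracket [1.462802, 2.610000]
step 2: c = 1.576864, f(c) = -0.665766 < 0 → new bracket [1.576864, 2.610000]
step 3: c = 1.621000, f(c) = -0.253520 < 0 → new bracket [1.621000, 2.610000]
step 4: c = 1.637527, f(c) = -0.094314 < 0 → new bracket [1.637527, 2.610000]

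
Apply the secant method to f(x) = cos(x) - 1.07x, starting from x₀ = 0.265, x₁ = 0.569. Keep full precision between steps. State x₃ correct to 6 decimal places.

f(x_0) = 0.681543, f(x_1) = 0.233610
x_2 = 0.569000 - (0.233610)·(0.569000 - 0.265000)/(0.233610 - (0.681543)) = 0.727545; f(x_2) = -0.031664
x_3 = 0.727545 - (-0.031664)·(0.727545 - 0.569000)/(-0.031664 - (0.233610)) = 0.708621; f(x_3) = 0.001036

0.708621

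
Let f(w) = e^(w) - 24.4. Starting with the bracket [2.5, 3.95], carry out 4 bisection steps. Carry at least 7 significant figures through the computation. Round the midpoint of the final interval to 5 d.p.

3.17969

f(2.500000) = -12.217506, f(3.950000) = 27.535367 (opposite signs)
step 1: m = 3.225000, f(m) = 0.753574 > 0 → root in [2.500000, 3.225000]
step 2: m = 2.862500, f(m) = -6.894765 < 0 → root in [2.862500, 3.225000]
step 3: m = 3.043750, f(m) = -3.416215 < 0 → root in [3.043750, 3.225000]
step 4: m = 3.134375, f(m) = -1.425728 < 0 → root in [3.134375, 3.225000]
Midpoint of [3.134375, 3.225000] = 3.179688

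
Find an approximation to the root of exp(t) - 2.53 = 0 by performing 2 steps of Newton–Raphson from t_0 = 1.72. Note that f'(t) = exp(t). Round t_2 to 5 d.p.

0.95588

Newton update: t ← t − f(t)/f'(t).
t_0 = 1.720000: f = 3.054528, f' = 5.584528 → t_1 = 1.720000 - (3.054528)/(5.584528) = 1.173037
t_1 = 1.173037: f = 0.701794, f' = 3.231794 → t_2 = 1.173037 - (0.701794)/(3.231794) = 0.955884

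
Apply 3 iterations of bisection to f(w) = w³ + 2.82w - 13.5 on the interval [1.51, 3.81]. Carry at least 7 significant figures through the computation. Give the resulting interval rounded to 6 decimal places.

[1.797500, 2.085000]

f(1.510000) = -5.798849, f(3.810000) = 52.550541 (opposite signs)
step 1: m = 2.660000, f(m) = 12.822296 > 0 → root in [1.510000, 2.660000]
step 2: m = 2.085000, f(m) = 1.443664 > 0 → root in [1.510000, 2.085000]
step 3: m = 1.797500, f(m) = -2.623316 < 0 → root in [1.797500, 2.085000]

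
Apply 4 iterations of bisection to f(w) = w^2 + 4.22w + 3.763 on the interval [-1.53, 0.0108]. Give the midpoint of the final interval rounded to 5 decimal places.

-1.28925

f(-1.530000) = -0.352700, f(0.010800) = 3.808693 (opposite signs)
step 1: m = -0.759600, f(m) = 1.134480 > 0 → root in [-1.530000, -0.759600]
step 2: m = -1.144800, f(m) = 0.242511 > 0 → root in [-1.530000, -1.144800]
step 3: m = -1.337400, f(m) = -0.092189 < 0 → root in [-1.337400, -1.144800]
step 4: m = -1.241100, f(m) = 0.065887 > 0 → root in [-1.337400, -1.241100]
Midpoint of [-1.337400, -1.241100] = -1.289250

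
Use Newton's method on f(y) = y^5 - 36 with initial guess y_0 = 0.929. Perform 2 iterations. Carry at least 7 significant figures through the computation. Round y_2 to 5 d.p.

8.32838

f'(y) = 5y^4
y_0 = 0.929000: f = -35.308044, f' = 3.724199 → y_1 = 0.929000 - (-35.308044)/(3.724199) = 10.409709
y_1 = 10.409709: f = 122198.234364, f' = 58711.650525 → y_2 = 10.409709 - (122198.234364)/(58711.650525) = 8.328380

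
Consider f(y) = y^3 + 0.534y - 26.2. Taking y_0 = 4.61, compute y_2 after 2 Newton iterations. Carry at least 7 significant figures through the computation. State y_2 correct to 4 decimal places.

2.9904

Newton update: y ← y − f(y)/f'(y).
f'(y) = 3y^2 + 0.534
y_0 = 4.610000: f = 74.233921, f' = 64.290300 → y_1 = 4.610000 - (74.233921)/(64.290300) = 3.455332
y_1 = 3.455332: f = 16.899477, f' = 36.351968 → y_2 = 3.455332 - (16.899477)/(36.351968) = 2.990448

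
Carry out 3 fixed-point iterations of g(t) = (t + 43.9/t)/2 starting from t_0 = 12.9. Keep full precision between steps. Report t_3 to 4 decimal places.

t_1 = g(12.900000) = 8.151550
t_2 = g(8.151550) = 6.768514
t_3 = g(6.768514) = 6.627214

6.6272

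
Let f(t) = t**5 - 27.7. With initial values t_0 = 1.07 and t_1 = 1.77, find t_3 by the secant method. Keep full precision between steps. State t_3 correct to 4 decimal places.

f(t_0) = -26.297448, f(t_1) = -10.327340
t_2 = 1.770000 - (-10.327340)·(1.770000 - 1.070000)/(-10.327340 - (-26.297448)) = 2.222667; f(t_2) = 26.546509
t_3 = 2.222667 - (26.546509)·(2.222667 - 1.770000)/(26.546509 - (-10.327340)) = 1.896779; f(t_3) = -3.148157

1.8968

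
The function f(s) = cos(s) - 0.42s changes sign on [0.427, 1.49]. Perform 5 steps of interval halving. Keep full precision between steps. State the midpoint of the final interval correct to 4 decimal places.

1.1080

f(0.427000) = 0.730872, f(1.490000) = -0.545092 (opposite signs)
step 1: m = 0.958500, f(m) = 0.172178 > 0 → root in [0.958500, 1.490000]
step 2: m = 1.224250, f(m) = -0.174534 < 0 → root in [0.958500, 1.224250]
step 3: m = 1.091375, f(m) = 0.002888 > 0 → root in [1.091375, 1.224250]
step 4: m = 1.157812, f(m) = -0.084937 < 0 → root in [1.091375, 1.157812]
step 5: m = 1.124594, f(m) = -0.040786 < 0 → root in [1.091375, 1.124594]
Midpoint of [1.091375, 1.124594] = 1.107984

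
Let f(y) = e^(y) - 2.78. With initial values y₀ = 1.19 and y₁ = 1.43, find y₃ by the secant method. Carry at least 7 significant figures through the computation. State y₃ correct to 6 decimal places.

f(y_0) = 0.507081, f(y_1) = 1.398699
y_2 = 1.430000 - (1.398699)·(1.430000 - 1.190000)/(1.398699 - (0.507081)) = 1.053507; f(y_2) = 0.087691
y_3 = 1.053507 - (0.087691)·(1.053507 - 1.430000)/(0.087691 - (1.398699)) = 1.028324; f(y_3) = 0.016376

1.028324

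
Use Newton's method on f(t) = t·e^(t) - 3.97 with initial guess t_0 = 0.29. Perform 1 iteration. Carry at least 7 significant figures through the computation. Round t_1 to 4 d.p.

f'(t) = (t + 1)·e^(t)
t_0 = 0.290000: f = -3.582436, f' = 1.723991 → t_1 = 0.290000 - (-3.582436)/(1.723991) = 2.367989

2.3680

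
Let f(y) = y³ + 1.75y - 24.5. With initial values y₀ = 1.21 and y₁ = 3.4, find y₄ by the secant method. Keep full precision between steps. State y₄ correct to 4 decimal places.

2.7176

f(y_0) = -20.610939, f(y_1) = 20.754000
y_2 = 3.400000 - (20.754000)·(3.400000 - 1.210000)/(20.754000 - (-20.610939)) = 2.301213; f(y_2) = -8.286618
y_3 = 2.301213 - (-8.286618)·(2.301213 - 3.400000)/(-8.286618 - (20.754000)) = 2.614747; f(y_3) = -2.047420
y_4 = 2.614747 - (-2.047420)·(2.614747 - 2.301213)/(-2.047420 - (-8.286618)) = 2.717635; f(y_4) = 0.327059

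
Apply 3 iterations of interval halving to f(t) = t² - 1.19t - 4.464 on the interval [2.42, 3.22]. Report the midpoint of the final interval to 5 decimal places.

f(2.420000) = -1.487400, f(3.220000) = 2.072600 (opposite signs)
step 1: m = 2.820000, f(m) = 0.132600 > 0 → root in [2.420000, 2.820000]
step 2: m = 2.620000, f(m) = -0.717400 < 0 → root in [2.620000, 2.820000]
step 3: m = 2.720000, f(m) = -0.302400 < 0 → root in [2.720000, 2.820000]
Midpoint of [2.720000, 2.820000] = 2.770000

2.77000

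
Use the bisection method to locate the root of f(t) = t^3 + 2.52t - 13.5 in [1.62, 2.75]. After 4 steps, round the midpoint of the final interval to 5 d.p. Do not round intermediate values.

f(1.620000) = -5.166072, f(2.750000) = 14.226875 (opposite signs)
step 1: m = 2.185000, f(m) = 2.437882 > 0 → root in [1.620000, 2.185000]
step 2: m = 1.902500, f(m) = -1.819589 < 0 → root in [1.902500, 2.185000]
step 3: m = 2.043750, f(m) = 0.186818 > 0 → root in [1.902500, 2.043750]
step 4: m = 1.973125, f(m) = -0.845911 < 0 → root in [1.973125, 2.043750]
Midpoint of [1.973125, 2.043750] = 2.008438

2.00844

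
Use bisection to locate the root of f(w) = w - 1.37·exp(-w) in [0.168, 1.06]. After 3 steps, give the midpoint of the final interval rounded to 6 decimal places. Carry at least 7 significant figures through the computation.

f(0.168000) = -0.990135, f(1.060000) = 0.585356 (opposite signs)
step 1: m = 0.614000, f(m) = -0.127419 < 0 → root in [0.614000, 1.060000]
step 2: m = 0.837000, f(m) = 0.243780 > 0 → root in [0.614000, 0.837000]
step 3: m = 0.725500, f(m) = 0.062307 > 0 → root in [0.614000, 0.725500]
Midpoint of [0.614000, 0.725500] = 0.669750

0.669750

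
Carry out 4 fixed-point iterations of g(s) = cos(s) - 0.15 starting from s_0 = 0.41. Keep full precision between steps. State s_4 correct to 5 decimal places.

0.62000

s_1 = g(0.410000) = 0.767121
s_2 = g(0.767121) = 0.569912
s_3 = g(0.569912) = 0.691948
s_4 = g(0.691948) = 0.620004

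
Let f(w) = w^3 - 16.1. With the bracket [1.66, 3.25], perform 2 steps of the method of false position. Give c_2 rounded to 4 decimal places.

False-position update: c = (a·f(b) − b·f(a))/(f(b) − f(a)); replace the endpoint whose sign matches f(c).
f(1.660000) = -11.525704, f(3.250000) = 18.228125
step 1: c = 2.275916, f(c) = -4.311220 < 0 → new bracket [2.275916, 3.250000]
step 2: c = 2.462234, f(c) = -1.172461 < 0 → new bracket [2.462234, 3.250000]

2.4622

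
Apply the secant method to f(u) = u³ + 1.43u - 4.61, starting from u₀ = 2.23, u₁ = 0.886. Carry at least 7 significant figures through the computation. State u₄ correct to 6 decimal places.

1.371746

Secant update: u_(k+1) = u_k − f(u_k)·(u_k − u_(k-1))/(f(u_k) − f(u_(k-1))).
f(u_0) = 9.668467, f(u_1) = -2.647514
u_2 = 0.886000 - (-2.647514)·(0.886000 - 2.230000)/(-2.647514 - (9.668467)) = 1.174914; f(u_2) = -1.307995
u_3 = 1.174914 - (-1.307995)·(1.174914 - 0.886000)/(-1.307995 - (-2.647514)) = 1.457029; f(u_3) = 0.566725
u_4 = 1.457029 - (0.566725)·(1.457029 - 1.174914)/(0.566725 - (-1.307995)) = 1.371746; f(u_4) = -0.067208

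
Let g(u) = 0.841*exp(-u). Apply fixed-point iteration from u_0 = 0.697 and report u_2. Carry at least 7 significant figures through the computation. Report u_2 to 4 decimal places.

u_1 = g(0.697000) = 0.418883
u_2 = g(0.418883) = 0.553194

0.5532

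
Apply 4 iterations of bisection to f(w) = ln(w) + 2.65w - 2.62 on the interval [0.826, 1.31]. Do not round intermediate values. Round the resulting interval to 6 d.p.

f(0.826000) = -0.622261, f(1.310000) = 1.121527 (opposite signs)
step 1: m = 1.068000, f(m) = 0.275988 > 0 → root in [0.826000, 1.068000]
step 2: m = 0.947000, f(m) = -0.164906 < 0 → root in [0.947000, 1.068000]
step 3: m = 1.007500, f(m) = 0.057347 > 0 → root in [0.947000, 1.007500]
step 4: m = 0.977250, f(m) = -0.053300 < 0 → root in [0.977250, 1.007500]

[0.977250, 1.007500]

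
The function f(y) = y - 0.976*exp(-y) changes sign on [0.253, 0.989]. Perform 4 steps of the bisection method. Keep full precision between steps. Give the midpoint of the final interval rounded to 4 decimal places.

f(0.253000) = -0.504833, f(0.989000) = 0.625978 (opposite signs)
step 1: m = 0.621000, f(m) = 0.096491 > 0 → root in [0.253000, 0.621000]
step 2: m = 0.437000, f(m) = -0.193468 < 0 → root in [0.437000, 0.621000]
step 3: m = 0.529000, f(m) = -0.046053 < 0 → root in [0.529000, 0.621000]
step 4: m = 0.575000, f(m) = 0.025800 > 0 → root in [0.529000, 0.575000]
Midpoint of [0.529000, 0.575000] = 0.552000

0.5520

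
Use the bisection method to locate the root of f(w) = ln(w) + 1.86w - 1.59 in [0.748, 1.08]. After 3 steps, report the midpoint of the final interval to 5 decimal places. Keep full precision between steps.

f(0.748000) = -0.489072, f(1.080000) = 0.495761 (opposite signs)
step 1: m = 0.914000, f(m) = 0.020115 > 0 → root in [0.748000, 0.914000]
step 2: m = 0.831000, f(m) = -0.229465 < 0 → root in [0.831000, 0.914000]
step 3: m = 0.872500, f(m) = -0.103543 < 0 → root in [0.872500, 0.914000]
Midpoint of [0.872500, 0.914000] = 0.893250

0.89325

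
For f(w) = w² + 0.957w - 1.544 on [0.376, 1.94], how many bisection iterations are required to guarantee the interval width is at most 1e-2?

8

Initial width b − a = 1.94 − 0.376 = 1.564000.
After n steps the width is (b−a)/2^n; need (b−a)/2^n ≤ 1e-2.
So n ≥ log₂(1.564000/1e-2) = log₂(156.4000) ≈ 7.2891.
Hence n = 8.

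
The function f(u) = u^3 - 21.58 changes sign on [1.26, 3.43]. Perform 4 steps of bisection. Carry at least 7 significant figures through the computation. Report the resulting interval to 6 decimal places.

f(1.260000) = -19.579624, f(3.430000) = 18.773607 (opposite signs)
step 1: m = 2.345000, f(m) = -8.684786 < 0 → root in [2.345000, 3.430000]
step 2: m = 2.887500, f(m) = 2.494982 > 0 → root in [2.345000, 2.887500]
step 3: m = 2.616250, f(m) = -3.672386 < 0 → root in [2.616250, 2.887500]
step 4: m = 2.751875, f(m) = -0.740557 < 0 → root in [2.751875, 2.887500]

[2.751875, 2.887500]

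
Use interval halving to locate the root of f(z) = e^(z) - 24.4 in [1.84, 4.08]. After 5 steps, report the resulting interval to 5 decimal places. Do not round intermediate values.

f(1.840000) = -18.103462, f(4.080000) = 34.745470 (opposite signs)
step 1: m = 2.960000, f(m) = -5.102028 < 0 → root in [2.960000, 4.080000]
step 2: m = 3.520000, f(m) = 9.384428 > 0 → root in [2.960000, 3.520000]
step 3: m = 3.240000, f(m) = 1.133722 > 0 → root in [2.960000, 3.240000]
step 4: m = 3.100000, f(m) = -2.202049 < 0 → root in [3.100000, 3.240000]
step 5: m = 3.170000, f(m) = -0.592516 < 0 → root in [3.170000, 3.240000]

[3.17000, 3.24000]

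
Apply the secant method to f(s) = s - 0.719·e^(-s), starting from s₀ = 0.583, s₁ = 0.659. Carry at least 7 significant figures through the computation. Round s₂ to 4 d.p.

Secant update: s_(k+1) = s_k − f(s_k)·(s_k − s_(k-1))/(f(s_k) − f(s_(k-1))).
f(s_0) = 0.181639, f(s_1) = 0.287012
s_2 = 0.659000 - (0.287012)·(0.659000 - 0.583000)/(0.287012 - (0.181639)) = 0.451994; f(s_2) = -0.005548

0.4520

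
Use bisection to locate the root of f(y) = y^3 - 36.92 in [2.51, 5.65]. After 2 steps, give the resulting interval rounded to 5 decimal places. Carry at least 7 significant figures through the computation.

[3.29500, 4.08000]

f(2.510000) = -21.106749, f(5.650000) = 143.442125 (opposite signs)
step 1: m = 4.080000, f(m) = 30.997312 > 0 → root in [2.510000, 4.080000]
step 2: m = 3.295000, f(m) = -1.146103 < 0 → root in [3.295000, 4.080000]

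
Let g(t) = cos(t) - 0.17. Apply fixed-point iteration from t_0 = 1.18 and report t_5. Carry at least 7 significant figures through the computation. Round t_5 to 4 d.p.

t_1 = g(1.180000) = 0.210925
t_2 = g(0.210925) = 0.807838
t_3 = g(0.807838) = 0.521063
t_4 = g(0.521063) = 0.697291
t_5 = g(0.697291) = 0.596585

0.5966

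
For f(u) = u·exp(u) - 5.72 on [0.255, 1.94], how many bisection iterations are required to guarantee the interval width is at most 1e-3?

11

Initial width b − a = 1.94 − 0.255 = 1.685000.
After n steps the width is (b−a)/2^n; need (b−a)/2^n ≤ 1e-3.
So n ≥ log₂(1.685000/1e-3) = log₂(1685.0000) ≈ 10.7185.
Hence n = 11.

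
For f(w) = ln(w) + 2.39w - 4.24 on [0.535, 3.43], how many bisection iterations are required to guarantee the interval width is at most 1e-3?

12

Initial width b − a = 3.43 − 0.535 = 2.895000.
After n steps the width is (b−a)/2^n; need (b−a)/2^n ≤ 1e-3.
So n ≥ log₂(2.895000/1e-3) = log₂(2895.0000) ≈ 11.4993.
Hence n = 12.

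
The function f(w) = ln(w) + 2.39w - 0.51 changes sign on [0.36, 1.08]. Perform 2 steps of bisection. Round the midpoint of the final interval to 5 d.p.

f(0.360000) = -0.671251, f(1.080000) = 2.148161 (opposite signs)
step 1: m = 0.720000, f(m) = 0.882296 > 0 → root in [0.360000, 0.720000]
step 2: m = 0.540000, f(m) = 0.164414 > 0 → root in [0.360000, 0.540000]
Midpoint of [0.360000, 0.540000] = 0.450000

0.45000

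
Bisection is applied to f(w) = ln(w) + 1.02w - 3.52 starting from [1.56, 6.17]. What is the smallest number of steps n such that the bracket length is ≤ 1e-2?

Initial width b − a = 6.17 − 1.56 = 4.610000.
After n steps the width is (b−a)/2^n; need (b−a)/2^n ≤ 1e-2.
So n ≥ log₂(4.610000/1e-2) = log₂(461.0000) ≈ 8.8486.
Hence n = 9.

9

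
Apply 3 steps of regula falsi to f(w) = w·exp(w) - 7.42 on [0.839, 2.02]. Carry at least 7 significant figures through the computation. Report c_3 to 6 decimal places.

f(0.839000) = -5.478511, f(2.020000) = 7.807416
step 1: c = 1.325991, f(c) = -2.426434 < 0 → new bracket [1.325991, 2.020000]
step 2: c = 1.490539, f(c) = -0.802766 < 0 → new bracket [1.490539, 2.020000]
step 3: c = 1.539903, f(c) = -0.237676 < 0 → new bracket [1.539903, 2.020000]

1.539903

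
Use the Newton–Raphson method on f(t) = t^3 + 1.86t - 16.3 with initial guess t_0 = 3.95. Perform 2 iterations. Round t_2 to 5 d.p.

f'(t) = 3t^2 + 1.86
t_0 = 3.950000: f = 52.676875, f' = 48.667500 → t_1 = 3.950000 - (52.676875)/(48.667500) = 2.867617
t_1 = 2.867617: f = 12.614834, f' = 26.529682 → t_2 = 2.867617 - (12.614834)/(26.529682) = 2.392118

2.39212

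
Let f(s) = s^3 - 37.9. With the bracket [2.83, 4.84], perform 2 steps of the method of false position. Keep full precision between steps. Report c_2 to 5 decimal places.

False-position update: c = (a·f(b) − b·f(a))/(f(b) − f(a)); replace the endpoint whose sign matches f(c).
f(2.830000) = -15.234813, f(4.840000) = 75.479904
step 1: c = 3.167563, f(c) = -6.118384 < 0 → new bracket [3.167563, 4.840000]
step 2: c = 3.292966, f(c) = -2.192321 < 0 → new bracket [3.292966, 4.840000]

3.29297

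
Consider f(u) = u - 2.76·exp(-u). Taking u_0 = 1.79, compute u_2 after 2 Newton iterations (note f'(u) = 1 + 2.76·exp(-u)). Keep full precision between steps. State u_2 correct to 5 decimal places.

Newton update: u ← u − f(u)/f'(u).
u_0 = 1.790000: f = 1.329190, f' = 1.460810 → u_1 = 1.790000 - (1.329190)/(1.460810) = 0.880101
u_1 = 0.880101: f = -0.264585, f' = 2.144685 → u_2 = 0.880101 - (-0.264585)/(2.144685) = 1.003468

1.00347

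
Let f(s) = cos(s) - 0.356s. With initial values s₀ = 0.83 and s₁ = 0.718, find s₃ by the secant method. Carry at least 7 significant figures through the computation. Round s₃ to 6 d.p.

Secant update: s_(k+1) = s_k − f(s_k)·(s_k − s_(k-1))/(f(s_k) − f(s_(k-1))).
f(s_0) = 0.379396, f(s_1) = 0.497515
s_2 = 0.718000 - (0.497515)·(0.718000 - 0.830000)/(0.497515 - (0.379396)) = 1.189741; f(s_2) = -0.051647
s_3 = 1.189741 - (-0.051647)·(1.189741 - 0.718000)/(-0.051647 - (0.497515)) = 1.145375; f(s_3) = 0.004951

1.145375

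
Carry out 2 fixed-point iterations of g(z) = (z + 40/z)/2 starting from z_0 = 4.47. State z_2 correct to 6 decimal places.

6.335585

z_1 = g(4.470000) = 6.709273
z_2 = g(6.709273) = 6.335585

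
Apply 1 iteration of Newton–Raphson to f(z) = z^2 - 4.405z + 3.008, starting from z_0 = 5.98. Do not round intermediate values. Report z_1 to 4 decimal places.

f'(z) = 2z - 4.405
z_0 = 5.980000: f = 12.426500, f' = 7.555000 → z_1 = 5.980000 - (12.426500)/(7.555000) = 4.335195

4.3352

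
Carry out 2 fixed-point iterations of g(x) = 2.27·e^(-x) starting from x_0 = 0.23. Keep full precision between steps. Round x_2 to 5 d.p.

0.37388

x_1 = g(0.230000) = 1.803591
x_2 = g(1.803591) = 0.373883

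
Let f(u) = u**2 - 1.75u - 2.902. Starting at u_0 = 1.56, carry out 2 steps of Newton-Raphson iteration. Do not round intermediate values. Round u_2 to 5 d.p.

2.99210

f'(u) = 2u - 1.75
u_0 = 1.560000: f = -3.198400, f' = 1.370000 → u_1 = 1.560000 - (-3.198400)/(1.370000) = 3.894599
u_1 = 3.894599: f = 5.450350, f' = 6.039197 → u_2 = 3.894599 - (5.450350)/(6.039197) = 2.992103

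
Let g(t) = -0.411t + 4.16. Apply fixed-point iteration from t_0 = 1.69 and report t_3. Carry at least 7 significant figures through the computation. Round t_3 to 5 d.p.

t_1 = g(1.690000) = 3.465410
t_2 = g(3.465410) = 2.735716
t_3 = g(2.735716) = 3.035621

3.03562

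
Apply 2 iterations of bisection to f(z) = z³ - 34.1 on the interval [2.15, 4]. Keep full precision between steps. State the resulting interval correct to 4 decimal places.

f(2.150000) = -24.161625, f(4.000000) = 29.900000 (opposite signs)
step 1: m = 3.075000, f(m) = -5.023953 < 0 → root in [3.075000, 4.000000]
step 2: m = 3.537500, f(m) = 10.167943 > 0 → root in [3.075000, 3.537500]

[3.0750, 3.5375]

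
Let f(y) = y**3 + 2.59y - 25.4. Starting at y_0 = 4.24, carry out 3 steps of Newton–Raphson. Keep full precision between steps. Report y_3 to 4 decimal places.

Newton update: y ← y − f(y)/f'(y).
f'(y) = 3y**2 + 2.59
y_0 = 4.240000: f = 61.806624, f' = 56.522800 → y_1 = 4.240000 - (61.806624)/(56.522800) = 3.146519
y_1 = 3.146519: f = 13.901844, f' = 32.291740 → y_2 = 3.146519 - (13.901844)/(32.291740) = 2.716011
y_2 = 2.716011: f = 1.669709, f' = 24.720147 → y_3 = 2.716011 - (1.669709)/(24.720147) = 2.648467

2.6485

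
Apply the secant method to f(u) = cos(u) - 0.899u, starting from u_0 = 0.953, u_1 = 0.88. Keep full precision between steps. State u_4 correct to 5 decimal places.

Secant update: u_(k+1) = u_k − f(u_k)·(u_k − u_(k-1))/(f(u_k) − f(u_(k-1))).
f(u_0) = -0.277507, f(u_1) = -0.153969
u_2 = 0.880000 - (-0.153969)·(0.880000 - 0.953000)/(-0.153969 - (-0.277507)) = 0.789018; f(u_2) = -0.004785
u_3 = 0.789018 - (-0.004785)·(0.789018 - 0.880000)/(-0.004785 - (-0.153969)) = 0.786100; f(u_3) = -0.000094
u_4 = 0.786100 - (-0.000094)·(0.786100 - 0.789018)/(-0.000094 - (-0.004785)) = 0.786042; f(u_4) = -0.000000

0.78604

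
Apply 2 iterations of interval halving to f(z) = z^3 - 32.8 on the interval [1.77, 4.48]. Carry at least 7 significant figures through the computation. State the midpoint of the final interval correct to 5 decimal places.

f(1.770000) = -27.254767, f(4.480000) = 57.115392 (opposite signs)
step 1: m = 3.125000, f(m) = -2.282422 < 0 → root in [3.125000, 4.480000]
step 2: m = 3.802500, f(m) = 22.180371 > 0 → root in [3.125000, 3.802500]
Midpoint of [3.125000, 3.802500] = 3.463750

3.46375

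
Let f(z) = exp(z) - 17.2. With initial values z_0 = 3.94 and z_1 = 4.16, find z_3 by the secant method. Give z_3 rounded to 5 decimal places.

3.09031

f(z_0) = 34.218601, f(z_1) = 46.871523
z_2 = 4.160000 - (46.871523)·(4.160000 - 3.940000)/(46.871523 - (34.218601)) = 3.345031; f(z_2) = 11.161463
z_3 = 3.345031 - (11.161463)·(3.345031 - 4.160000)/(11.161463 - (46.871523)) = 3.090306; f(z_3) = 4.783811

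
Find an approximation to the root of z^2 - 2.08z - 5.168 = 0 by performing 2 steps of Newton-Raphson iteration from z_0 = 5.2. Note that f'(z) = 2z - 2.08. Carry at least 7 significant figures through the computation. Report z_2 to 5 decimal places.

3.55930

z_0 = 5.200000: f = 11.056000, f' = 8.320000 → z_1 = 5.200000 - (11.056000)/(8.320000) = 3.871154
z_1 = 3.871154: f = 1.765832, f' = 5.662308 → z_2 = 3.871154 - (1.765832)/(5.662308) = 3.559297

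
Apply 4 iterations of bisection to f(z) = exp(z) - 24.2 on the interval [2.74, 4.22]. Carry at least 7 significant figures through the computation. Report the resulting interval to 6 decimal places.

[3.110000, 3.202500]

f(2.740000) = -8.713015, f(4.220000) = 43.833484 (opposite signs)
step 1: m = 3.480000, f(m) = 8.259722 > 0 → root in [2.740000, 3.480000]
step 2: m = 3.110000, f(m) = -1.778956 < 0 → root in [3.110000, 3.480000]
step 3: m = 3.295000, f(m) = 2.777414 > 0 → root in [3.110000, 3.295000]
step 4: m = 3.202500, f(m) = 0.393938 > 0 → root in [3.110000, 3.202500]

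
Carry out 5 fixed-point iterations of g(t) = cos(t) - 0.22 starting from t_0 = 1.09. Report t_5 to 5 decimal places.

t_1 = g(1.090000) = 0.242485
t_2 = g(0.242485) = 0.750744
t_3 = g(0.750744) = 0.511181
t_4 = g(0.511181) = 0.652167
t_5 = g(0.652167) = 0.574770

0.57477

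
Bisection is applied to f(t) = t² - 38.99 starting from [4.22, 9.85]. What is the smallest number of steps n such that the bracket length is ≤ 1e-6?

Initial width b − a = 9.85 − 4.22 = 5.630000.
After n steps the width is (b−a)/2^n; need (b−a)/2^n ≤ 1e-6.
So n ≥ log₂(5.630000/1e-6) = log₂(5630000.0000) ≈ 22.4247.
Hence n = 23.

23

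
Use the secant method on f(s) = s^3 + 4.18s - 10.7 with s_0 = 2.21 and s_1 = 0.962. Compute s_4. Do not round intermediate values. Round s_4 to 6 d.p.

f(s_0) = 9.331661, f(s_1) = -5.788563
s_2 = 0.962000 - (-5.788563)·(0.962000 - 2.210000)/(-5.788563 - (9.331661)) = 1.439779; f(s_2) = -1.697114
s_3 = 1.439779 - (-1.697114)·(1.439779 - 0.962000)/(-1.697114 - (-5.788563)) = 1.637960; f(s_3) = 0.541171
s_4 = 1.637960 - (0.541171)·(1.637960 - 1.439779)/(0.541171 - (-1.697114)) = 1.590044; f(s_4) = -0.033608

1.590044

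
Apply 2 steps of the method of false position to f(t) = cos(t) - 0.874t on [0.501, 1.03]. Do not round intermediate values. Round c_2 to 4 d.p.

0.7977

f(0.501000) = 0.439229, f(1.030000) = -0.385401
step 1: c = 0.782765, f(c) = 0.024829 > 0 → new bracket [0.782765, 1.030000]
step 2: c = 0.797729, f(c) = 0.001119 > 0 → new bracket [0.797729, 1.030000]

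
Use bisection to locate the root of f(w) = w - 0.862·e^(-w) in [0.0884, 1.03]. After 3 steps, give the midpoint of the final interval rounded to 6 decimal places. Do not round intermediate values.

0.500350

f(0.088400) = -0.700670, f(1.030000) = 0.722260 (opposite signs)
step 1: m = 0.559200, f(m) = 0.066424 > 0 → root in [0.088400, 0.559200]
step 2: m = 0.323800, f(m) = -0.299766 < 0 → root in [0.323800, 0.559200]
step 3: m = 0.441500, f(m) = -0.112827 < 0 → root in [0.441500, 0.559200]
Midpoint of [0.441500, 0.559200] = 0.500350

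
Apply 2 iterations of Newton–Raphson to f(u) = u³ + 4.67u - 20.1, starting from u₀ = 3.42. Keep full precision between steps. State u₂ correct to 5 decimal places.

2.19614

f'(u) = 3u² + 4.67
u_0 = 3.420000: f = 35.873088, f' = 39.759200 → u_1 = 3.420000 - (35.873088)/(39.759200) = 2.517741
u_1 = 2.517741: f = 7.617865, f' = 23.687062 → u_2 = 2.517741 - (7.617865)/(23.687062) = 2.196137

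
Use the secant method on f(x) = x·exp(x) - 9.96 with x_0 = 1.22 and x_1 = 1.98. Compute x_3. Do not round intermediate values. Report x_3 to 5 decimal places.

f(x_0) = -5.827631, f(x_1) = 4.380631
x_2 = 1.980000 - (4.380631)·(1.980000 - 1.220000)/(4.380631 - (-5.827631)) = 1.653864; f(x_2) = -1.315021
x_3 = 1.653864 - (-1.315021)·(1.653864 - 1.980000)/(-1.315021 - (4.380631)) = 1.729163; f(x_3) = -0.214551

1.72916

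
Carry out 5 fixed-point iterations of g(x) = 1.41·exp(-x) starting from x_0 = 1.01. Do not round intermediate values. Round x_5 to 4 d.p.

x_1 = g(1.010000) = 0.513549
x_2 = g(0.513549) = 0.843699
x_3 = g(0.843699) = 0.606464
x_4 = g(0.606464) = 0.768838
x_5 = g(0.768838) = 0.653607

0.6536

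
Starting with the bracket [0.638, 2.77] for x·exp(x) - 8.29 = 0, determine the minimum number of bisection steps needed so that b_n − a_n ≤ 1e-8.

28

Initial width b − a = 2.77 − 0.638 = 2.132000.
After n steps the width is (b−a)/2^n; need (b−a)/2^n ≤ 1e-8.
So n ≥ log₂(2.132000/1e-8) = log₂(213200000.0000) ≈ 27.6676.
Hence n = 28.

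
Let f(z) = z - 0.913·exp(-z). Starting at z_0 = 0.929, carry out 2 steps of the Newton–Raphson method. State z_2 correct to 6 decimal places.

Newton update: z ← z − f(z)/f'(z).
f'(z) = 1 + 0.913·exp(-z)
z_0 = 0.929000: f = 0.568412, f' = 1.360588 → z_1 = 0.929000 - (0.568412)/(1.360588) = 0.511231
z_1 = 0.511231: f = -0.036348, f' = 1.547578 → z_2 = 0.511231 - (-0.036348)/(1.547578) = 0.534717

0.534717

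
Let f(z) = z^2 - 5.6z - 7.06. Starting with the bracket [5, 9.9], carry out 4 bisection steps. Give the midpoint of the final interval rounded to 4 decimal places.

f(5.000000) = -10.060000, f(9.900000) = 35.510000 (opposite signs)
step 1: m = 7.450000, f(m) = 6.722500 > 0 → root in [5.000000, 7.450000]
step 2: m = 6.225000, f(m) = -3.169375 < 0 → root in [6.225000, 7.450000]
step 3: m = 6.837500, f(m) = 1.401406 > 0 → root in [6.225000, 6.837500]
step 4: m = 6.531250, f(m) = -0.977773 < 0 → root in [6.531250, 6.837500]
Midpoint of [6.531250, 6.837500] = 6.684375

6.6844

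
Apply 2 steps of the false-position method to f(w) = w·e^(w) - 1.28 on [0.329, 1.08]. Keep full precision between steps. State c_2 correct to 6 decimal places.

False-position update: c = (a·f(b) − b·f(a))/(f(b) − f(a)); replace the endpoint whose sign matches f(c).
f(0.329000) = -0.822829, f(1.080000) = 1.900254
step 1: c = 0.555928, f(c) = -0.310706 < 0 → new bracket [0.555928, 1.080000]
step 2: c = 0.629576, f(c) = -0.098402 < 0 → new bracket [0.629576, 1.080000]

0.629576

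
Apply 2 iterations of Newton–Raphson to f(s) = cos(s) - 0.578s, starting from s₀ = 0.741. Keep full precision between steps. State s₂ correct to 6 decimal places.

Newton update: s ← s − f(s)/f'(s).
f'(s) = -sin(s) - 0.578
s_0 = 0.741000: f = 0.309496, f' = -1.253026 → s_1 = 0.741000 - (0.309496)/(-1.253026) = 0.987999
s_1 = 0.987999: f = -0.020701, f' = -1.412926 → s_2 = 0.987999 - (-0.020701)/(-1.412926) = 0.973347

0.973347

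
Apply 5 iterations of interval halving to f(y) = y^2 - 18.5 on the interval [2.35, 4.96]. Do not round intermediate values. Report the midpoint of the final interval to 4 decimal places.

4.2667

f(2.350000) = -12.977500, f(4.960000) = 6.101600 (opposite signs)
step 1: m = 3.655000, f(m) = -5.140975 < 0 → root in [3.655000, 4.960000]
step 2: m = 4.307500, f(m) = 0.054556 > 0 → root in [3.655000, 4.307500]
step 3: m = 3.981250, f(m) = -2.649648 < 0 → root in [3.981250, 4.307500]
step 4: m = 4.144375, f(m) = -1.324156 < 0 → root in [4.144375, 4.307500]
step 5: m = 4.225938, f(m) = -0.641452 < 0 → root in [4.225938, 4.307500]
Midpoint of [4.225938, 4.307500] = 4.266719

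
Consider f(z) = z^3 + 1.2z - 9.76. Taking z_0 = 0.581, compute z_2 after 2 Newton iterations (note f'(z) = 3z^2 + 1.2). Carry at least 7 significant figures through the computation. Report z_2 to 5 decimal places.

3.15343

z_0 = 0.581000: f = -8.866677, f' = 2.212683 → z_1 = 0.581000 - (-8.866677)/(2.212683) = 4.588206
z_1 = 4.588206: f = 92.335096, f' = 64.354909 → z_2 = 4.588206 - (92.335096)/(64.354909) = 3.153427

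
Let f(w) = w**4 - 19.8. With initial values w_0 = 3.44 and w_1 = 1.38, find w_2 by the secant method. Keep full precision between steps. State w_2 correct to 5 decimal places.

Secant update: w_(k+1) = w_k − f(w_k)·(w_k − w_(k-1))/(f(w_k) − f(w_(k-1))).
f(w_0) = 120.234089, f(w_1) = -16.173261
w_2 = 1.380000 - (-16.173261)·(1.380000 - 3.440000)/(-16.173261 - (120.234089)) = 1.624246; f(w_2) = -12.840036

1.62425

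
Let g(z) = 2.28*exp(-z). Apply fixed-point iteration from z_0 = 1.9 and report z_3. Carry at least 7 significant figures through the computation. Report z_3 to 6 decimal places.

0.450673

z_1 = g(1.900000) = 0.341016
z_2 = g(0.341016) = 1.621188
z_3 = g(1.621188) = 0.450673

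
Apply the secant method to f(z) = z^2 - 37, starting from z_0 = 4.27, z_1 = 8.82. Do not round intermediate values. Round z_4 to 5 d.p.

6.08507

Secant update: z_(k+1) = z_k − f(z_k)·(z_k − z_(k-1))/(f(z_k) − f(z_(k-1))).
f(z_0) = -18.767100, f(z_1) = 40.792400
z_2 = 8.820000 - (40.792400)·(8.820000 - 4.270000)/(40.792400 - (-18.767100)) = 5.703697; f(z_2) = -4.467835
z_3 = 5.703697 - (-4.467835)·(5.703697 - 8.820000)/(-4.467835 - (40.792400)) = 6.011321; f(z_3) = -0.864016
z_4 = 6.011321 - (-0.864016)·(6.011321 - 5.703697)/(-0.864016 - (-4.467835)) = 6.085074; f(z_4) = 0.028128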